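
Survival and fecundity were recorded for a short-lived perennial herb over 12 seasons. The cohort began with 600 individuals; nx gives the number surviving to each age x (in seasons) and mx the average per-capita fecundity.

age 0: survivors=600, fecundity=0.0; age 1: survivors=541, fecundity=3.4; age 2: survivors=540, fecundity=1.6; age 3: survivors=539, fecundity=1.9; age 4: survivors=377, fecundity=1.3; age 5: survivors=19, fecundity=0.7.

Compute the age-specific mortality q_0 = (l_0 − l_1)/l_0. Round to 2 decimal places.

0.10

lx = nx/n0 = nx/600: 1, 0.90167…, 0.9, 0.89833…, 0.62833…, 0.03167…
q_0 = (l_0 − l_1) / l_0 = (1 − 0.901667…) / 1
     = 0.098333… / 1 = 0.098333… → 0.10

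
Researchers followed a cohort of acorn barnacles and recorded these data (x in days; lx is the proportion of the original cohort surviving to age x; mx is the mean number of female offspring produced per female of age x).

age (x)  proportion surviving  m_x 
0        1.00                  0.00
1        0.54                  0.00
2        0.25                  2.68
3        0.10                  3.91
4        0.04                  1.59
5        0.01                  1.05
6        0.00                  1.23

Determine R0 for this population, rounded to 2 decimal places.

lx·mx by age: 0, 0, 0.67, 0.391, 0.0636, 0.0105, 0
R0 = Σ lx·mx = 1.1351 → 1.14

1.14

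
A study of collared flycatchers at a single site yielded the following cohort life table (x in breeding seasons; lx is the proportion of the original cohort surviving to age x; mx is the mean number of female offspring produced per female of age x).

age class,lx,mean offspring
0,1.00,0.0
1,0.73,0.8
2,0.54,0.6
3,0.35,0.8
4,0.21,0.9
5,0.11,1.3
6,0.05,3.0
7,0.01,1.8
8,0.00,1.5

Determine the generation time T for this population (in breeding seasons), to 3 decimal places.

lx·mx: 0, 0.584, 0.324, 0.28, 0.189, 0.143, 0.15, 0.018, 0 → R0 = 1.688
x·lx·mx: 0, 0.584, 0.648, 0.84, 0.756, 0.715, 0.9, 0.126, 0 → Σ = 4.569
T = 4.569 / 1.688 = 2.706754… → 2.707

2.707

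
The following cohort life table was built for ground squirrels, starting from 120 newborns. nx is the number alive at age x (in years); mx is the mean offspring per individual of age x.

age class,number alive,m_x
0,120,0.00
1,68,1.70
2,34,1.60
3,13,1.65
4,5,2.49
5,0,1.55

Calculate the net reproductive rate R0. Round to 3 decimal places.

1.699

lx = nx/n0 = nx/120: 1, 0.56667…, 0.28333…, 0.10833…, 0.04167…, 0
lx·mx by age: 0, 0.963333…, 0.453333…, 0.17875…, 0.10375…, 0
R0 = Σ lx·mx = 1.699167… → 1.699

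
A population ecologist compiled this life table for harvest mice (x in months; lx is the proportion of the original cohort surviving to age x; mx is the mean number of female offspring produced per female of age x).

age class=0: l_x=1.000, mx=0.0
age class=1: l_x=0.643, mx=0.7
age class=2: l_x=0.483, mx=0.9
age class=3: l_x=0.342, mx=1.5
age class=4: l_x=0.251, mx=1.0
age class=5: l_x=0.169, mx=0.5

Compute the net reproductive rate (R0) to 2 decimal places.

lx·mx by age: 0, 0.4501, 0.4347, 0.513, 0.251, 0.0845
R0 = Σ lx·mx = 1.7333 → 1.73

1.73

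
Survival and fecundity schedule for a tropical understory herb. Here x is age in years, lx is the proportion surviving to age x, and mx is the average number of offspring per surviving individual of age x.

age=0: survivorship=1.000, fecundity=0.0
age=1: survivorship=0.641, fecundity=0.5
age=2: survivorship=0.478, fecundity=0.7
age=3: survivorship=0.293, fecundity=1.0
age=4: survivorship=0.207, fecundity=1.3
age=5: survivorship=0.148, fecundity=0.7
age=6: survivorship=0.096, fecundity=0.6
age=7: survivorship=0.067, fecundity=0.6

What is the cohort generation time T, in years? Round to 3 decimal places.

2.883

lx·mx: 0, 0.3205, 0.3346, 0.293, 0.2691, 0.1036, 0.0576, 0.0402 → R0 = 1.4186
x·lx·mx: 0, 0.3205, 0.6692, 0.879, 1.0764, 0.518, 0.3456, 0.2814 → Σ = 4.0901
T = 4.0901 / 1.4186 = 2.883195… → 2.883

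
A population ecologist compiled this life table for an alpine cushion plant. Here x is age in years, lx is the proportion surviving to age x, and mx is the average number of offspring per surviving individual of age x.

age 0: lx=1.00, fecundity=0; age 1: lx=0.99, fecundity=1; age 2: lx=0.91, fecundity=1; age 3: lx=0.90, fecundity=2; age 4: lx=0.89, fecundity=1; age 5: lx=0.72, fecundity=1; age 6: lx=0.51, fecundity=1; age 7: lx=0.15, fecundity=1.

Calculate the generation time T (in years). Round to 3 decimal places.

lx·mx: 0, 0.99, 0.91, 1.8, 0.89, 0.72, 0.51, 0.15 → R0 = 5.97
x·lx·mx: 0, 0.99, 1.82, 5.4, 3.56, 3.6, 3.06, 1.05 → Σ = 19.48
T = 19.48 / 5.97 = 3.262982… → 3.263

3.263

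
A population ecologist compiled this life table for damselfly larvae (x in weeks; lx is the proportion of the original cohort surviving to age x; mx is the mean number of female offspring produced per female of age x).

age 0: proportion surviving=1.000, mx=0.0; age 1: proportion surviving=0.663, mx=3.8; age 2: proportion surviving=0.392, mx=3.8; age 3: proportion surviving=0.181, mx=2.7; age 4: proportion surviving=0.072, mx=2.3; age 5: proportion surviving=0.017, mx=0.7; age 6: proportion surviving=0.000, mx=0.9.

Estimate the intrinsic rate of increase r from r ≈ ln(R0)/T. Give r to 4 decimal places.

R0 = Σ lx·mx = 0 + 2.5194 + 1.4896 + 0.4887 + 0.1656 + 0.0119 + 0 = 4.6752
Σ x·lx·mx = 7.6866; T = 7.6866/4.6752 = 1.64412…
r ≈ ln(R0)/T = ln(4.6752)/1.64412… = 0.938052… → 0.9381

0.9381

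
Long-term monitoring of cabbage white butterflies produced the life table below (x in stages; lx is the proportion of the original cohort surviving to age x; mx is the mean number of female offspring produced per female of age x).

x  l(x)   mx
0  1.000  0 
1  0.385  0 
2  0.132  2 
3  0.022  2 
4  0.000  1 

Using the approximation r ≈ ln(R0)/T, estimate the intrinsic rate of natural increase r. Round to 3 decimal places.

-0.550

R0 = Σ lx·mx = 0 + 0 + 0.264 + 0.044 + 0 = 0.308
Σ x·lx·mx = 0.66; T = 0.66/0.308 = 2.14286…
r ≈ ln(R0)/T = ln(0.308)/2.14286… = -0.54957… → -0.550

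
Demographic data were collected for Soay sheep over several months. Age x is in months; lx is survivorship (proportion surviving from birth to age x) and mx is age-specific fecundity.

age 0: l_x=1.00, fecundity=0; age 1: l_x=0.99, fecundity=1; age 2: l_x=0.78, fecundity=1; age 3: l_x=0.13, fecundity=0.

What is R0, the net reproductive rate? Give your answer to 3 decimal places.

lx·mx by age: 0, 0.99, 0.78, 0
R0 = Σ lx·mx = 1.77 → 1.770

1.770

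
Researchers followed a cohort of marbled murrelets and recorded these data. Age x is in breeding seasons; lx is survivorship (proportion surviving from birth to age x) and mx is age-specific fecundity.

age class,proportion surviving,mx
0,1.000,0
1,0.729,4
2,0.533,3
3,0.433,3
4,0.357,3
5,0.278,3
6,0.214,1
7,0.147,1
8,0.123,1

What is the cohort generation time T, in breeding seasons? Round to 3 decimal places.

2.653

lx·mx: 0, 2.916, 1.599, 1.299, 1.071, 0.834, 0.214, 0.147, 0.123 → R0 = 8.203
x·lx·mx: 0, 2.916, 3.198, 3.897, 4.284, 4.17, 1.284, 1.029, 0.984 → Σ = 21.762
T = 21.762 / 8.203 = 2.652932… → 2.653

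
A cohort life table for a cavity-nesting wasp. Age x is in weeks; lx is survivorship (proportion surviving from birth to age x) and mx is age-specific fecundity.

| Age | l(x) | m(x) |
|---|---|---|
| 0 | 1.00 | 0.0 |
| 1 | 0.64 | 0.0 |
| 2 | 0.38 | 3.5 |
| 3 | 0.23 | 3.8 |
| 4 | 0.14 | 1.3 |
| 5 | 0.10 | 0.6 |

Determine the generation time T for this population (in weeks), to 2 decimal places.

2.58

lx·mx: 0, 0, 1.33, 0.874, 0.182, 0.06 → R0 = 2.446
x·lx·mx: 0, 0, 2.66, 2.622, 0.728, 0.3 → Σ = 6.31
T = 6.31 / 2.446 = 2.579722… → 2.58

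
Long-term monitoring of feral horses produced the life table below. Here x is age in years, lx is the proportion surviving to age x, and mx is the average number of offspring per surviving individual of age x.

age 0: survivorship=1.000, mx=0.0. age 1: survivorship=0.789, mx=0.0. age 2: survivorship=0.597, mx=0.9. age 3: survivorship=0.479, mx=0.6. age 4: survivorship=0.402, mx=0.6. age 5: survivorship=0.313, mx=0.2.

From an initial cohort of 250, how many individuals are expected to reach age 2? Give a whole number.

149

Expected survivors = N0 · l_2 = 250 × 0.597 = 149.25 → 149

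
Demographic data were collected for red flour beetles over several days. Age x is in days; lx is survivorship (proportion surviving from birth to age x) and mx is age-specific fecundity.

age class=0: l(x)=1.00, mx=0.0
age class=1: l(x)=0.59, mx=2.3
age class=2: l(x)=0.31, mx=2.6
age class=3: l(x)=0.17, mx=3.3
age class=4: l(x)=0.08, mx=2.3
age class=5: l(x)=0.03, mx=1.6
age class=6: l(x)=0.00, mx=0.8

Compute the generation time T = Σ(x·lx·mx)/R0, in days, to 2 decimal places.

1.90

lx·mx: 0, 1.357, 0.806, 0.561, 0.184, 0.048, 0 → R0 = 2.956
x·lx·mx: 0, 1.357, 1.612, 1.683, 0.736, 0.24, 0 → Σ = 5.628
T = 5.628 / 2.956 = 1.903924… → 1.90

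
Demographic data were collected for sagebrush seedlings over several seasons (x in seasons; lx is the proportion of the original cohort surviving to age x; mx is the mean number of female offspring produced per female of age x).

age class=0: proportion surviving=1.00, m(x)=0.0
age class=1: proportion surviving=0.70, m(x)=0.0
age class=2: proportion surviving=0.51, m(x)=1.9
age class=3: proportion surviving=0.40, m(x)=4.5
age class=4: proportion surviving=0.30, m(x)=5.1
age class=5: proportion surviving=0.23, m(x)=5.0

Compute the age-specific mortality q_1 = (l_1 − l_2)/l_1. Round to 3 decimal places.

q_1 = (l_1 − l_2) / l_1 = (0.7 − 0.51) / 0.7
     = 0.19 / 0.7 = 0.271429… → 0.271

0.271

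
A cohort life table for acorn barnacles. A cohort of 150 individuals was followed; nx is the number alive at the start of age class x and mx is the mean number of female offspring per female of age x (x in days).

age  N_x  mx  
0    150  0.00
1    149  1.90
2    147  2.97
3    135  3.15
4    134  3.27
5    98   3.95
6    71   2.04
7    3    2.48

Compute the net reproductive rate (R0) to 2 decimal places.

lx = nx/n0 = nx/150: 1, 0.99333…, 0.98, 0.9, 0.89333…, 0.65333…, 0.47333…, 0.02
lx·mx by age: 0, 1.887333…, 2.9106, 2.835, 2.9212…, 2.580667…, 0.9656…, 0.0496
R0 = Σ lx·mx = 14.15… → 14.15

14.15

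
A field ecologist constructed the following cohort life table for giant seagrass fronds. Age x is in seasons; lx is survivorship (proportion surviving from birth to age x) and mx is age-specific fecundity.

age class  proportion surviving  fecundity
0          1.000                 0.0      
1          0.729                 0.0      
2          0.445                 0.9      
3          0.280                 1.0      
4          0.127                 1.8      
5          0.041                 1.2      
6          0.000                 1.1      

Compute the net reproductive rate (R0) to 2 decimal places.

lx·mx by age: 0, 0, 0.4005, 0.28, 0.2286, 0.0492, 0
R0 = Σ lx·mx = 0.9583 → 0.96

0.96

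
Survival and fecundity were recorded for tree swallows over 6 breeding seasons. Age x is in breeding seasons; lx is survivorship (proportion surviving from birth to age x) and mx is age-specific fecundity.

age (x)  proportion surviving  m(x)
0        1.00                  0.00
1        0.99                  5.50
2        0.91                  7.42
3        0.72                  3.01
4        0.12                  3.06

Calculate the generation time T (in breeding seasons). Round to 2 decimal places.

1.83

lx·mx: 0, 5.445, 6.7522, 2.1672, 0.3672 → R0 = 14.7316
x·lx·mx: 0, 5.445, 13.5044, 6.5016, 1.4688 → Σ = 26.9198
T = 26.9198 / 14.7316 = 1.827351… → 1.83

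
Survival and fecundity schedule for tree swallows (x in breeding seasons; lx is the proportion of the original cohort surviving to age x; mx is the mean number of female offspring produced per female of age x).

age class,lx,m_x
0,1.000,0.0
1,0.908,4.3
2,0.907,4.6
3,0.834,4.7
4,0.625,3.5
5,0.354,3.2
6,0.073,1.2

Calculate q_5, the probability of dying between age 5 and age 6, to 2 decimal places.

0.79

q_5 = (l_5 − l_6) / l_5 = (0.354 − 0.073) / 0.354
     = 0.281 / 0.354 = 0.793785… → 0.79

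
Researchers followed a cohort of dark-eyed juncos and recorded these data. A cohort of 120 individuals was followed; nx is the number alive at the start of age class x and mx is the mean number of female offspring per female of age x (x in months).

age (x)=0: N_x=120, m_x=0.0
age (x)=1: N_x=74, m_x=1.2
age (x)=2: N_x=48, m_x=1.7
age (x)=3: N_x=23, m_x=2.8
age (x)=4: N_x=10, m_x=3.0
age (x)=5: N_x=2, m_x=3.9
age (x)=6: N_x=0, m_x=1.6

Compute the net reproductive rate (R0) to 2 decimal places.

lx = nx/n0 = nx/120: 1, 0.61667…, 0.4, 0.19167…, 0.08333…, 0.01667…, 0
lx·mx by age: 0, 0.74…, 0.68, 0.536667…, 0.25…, 0.065…, 0
R0 = Σ lx·mx = 2.271667… → 2.27

2.27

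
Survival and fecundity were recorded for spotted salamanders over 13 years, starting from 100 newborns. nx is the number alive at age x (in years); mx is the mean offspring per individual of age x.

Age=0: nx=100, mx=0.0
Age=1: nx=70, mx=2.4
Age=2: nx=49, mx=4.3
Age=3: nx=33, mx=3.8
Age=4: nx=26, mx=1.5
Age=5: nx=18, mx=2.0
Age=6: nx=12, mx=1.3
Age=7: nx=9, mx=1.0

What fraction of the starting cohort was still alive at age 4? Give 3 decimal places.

0.260

l_4 = n_4/n_0 = 26/100 = 0.26 → 0.260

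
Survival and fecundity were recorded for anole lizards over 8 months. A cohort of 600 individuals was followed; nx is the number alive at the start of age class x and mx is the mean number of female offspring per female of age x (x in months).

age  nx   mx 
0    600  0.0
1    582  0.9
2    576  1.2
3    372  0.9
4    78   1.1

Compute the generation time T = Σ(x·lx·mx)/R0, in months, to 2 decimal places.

lx = nx/n0 = nx/600: 1, 0.97, 0.96, 0.62, 0.13
lx·mx: 0, 0.873, 1.152, 0.558, 0.143 → R0 = 2.726
x·lx·mx: 0, 0.873, 2.304, 1.674, 0.572 → Σ = 5.423
T = 5.423 / 2.726 = 1.989362… → 1.99

1.99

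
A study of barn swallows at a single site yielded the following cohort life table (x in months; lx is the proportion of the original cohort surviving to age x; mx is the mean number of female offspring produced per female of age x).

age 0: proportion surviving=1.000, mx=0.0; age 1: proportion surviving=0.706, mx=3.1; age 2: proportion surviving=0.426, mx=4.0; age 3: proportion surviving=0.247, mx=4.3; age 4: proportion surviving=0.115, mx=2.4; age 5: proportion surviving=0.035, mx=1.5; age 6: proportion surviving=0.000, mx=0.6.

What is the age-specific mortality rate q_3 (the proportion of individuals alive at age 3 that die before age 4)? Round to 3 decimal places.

0.534

q_3 = (l_3 − l_4) / l_3 = (0.247 − 0.115) / 0.247
     = 0.132 / 0.247 = 0.534413… → 0.534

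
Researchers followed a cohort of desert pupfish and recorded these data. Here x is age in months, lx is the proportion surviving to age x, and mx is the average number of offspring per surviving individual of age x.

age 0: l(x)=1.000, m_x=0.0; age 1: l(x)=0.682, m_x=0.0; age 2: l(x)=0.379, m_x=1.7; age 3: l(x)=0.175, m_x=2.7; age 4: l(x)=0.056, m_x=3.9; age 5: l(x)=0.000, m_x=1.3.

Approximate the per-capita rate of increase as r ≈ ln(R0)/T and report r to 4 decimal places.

0.1078

R0 = Σ lx·mx = 0 + 0 + 0.6443 + 0.4725 + 0.2184 + 0 = 1.3352
Σ x·lx·mx = 3.5797; T = 3.5797/1.3352 = 2.68102…
r ≈ ln(R0)/T = ln(1.3352)/2.68102… = 0.107825… → 0.1078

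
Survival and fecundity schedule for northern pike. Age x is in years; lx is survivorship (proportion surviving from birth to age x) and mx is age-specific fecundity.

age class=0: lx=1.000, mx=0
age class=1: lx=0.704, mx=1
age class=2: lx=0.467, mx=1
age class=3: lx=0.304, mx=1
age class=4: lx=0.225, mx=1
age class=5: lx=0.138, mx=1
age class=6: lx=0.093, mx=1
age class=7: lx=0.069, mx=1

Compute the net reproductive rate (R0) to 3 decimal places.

2.000

lx·mx by age: 0, 0.704, 0.467, 0.304, 0.225, 0.138, 0.093, 0.069
R0 = Σ lx·mx = 2 → 2.000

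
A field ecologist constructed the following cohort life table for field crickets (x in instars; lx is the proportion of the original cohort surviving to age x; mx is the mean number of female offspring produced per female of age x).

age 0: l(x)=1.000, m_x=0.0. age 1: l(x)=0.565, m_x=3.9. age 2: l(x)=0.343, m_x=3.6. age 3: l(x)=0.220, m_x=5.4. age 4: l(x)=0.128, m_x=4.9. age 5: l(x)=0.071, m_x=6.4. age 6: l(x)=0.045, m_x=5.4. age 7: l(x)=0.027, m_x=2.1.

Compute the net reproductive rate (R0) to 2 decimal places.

lx·mx by age: 0, 2.2035, 1.2348, 1.188, 0.6272, 0.4544, 0.243, 0.0567
R0 = Σ lx·mx = 6.0076 → 6.01

6.01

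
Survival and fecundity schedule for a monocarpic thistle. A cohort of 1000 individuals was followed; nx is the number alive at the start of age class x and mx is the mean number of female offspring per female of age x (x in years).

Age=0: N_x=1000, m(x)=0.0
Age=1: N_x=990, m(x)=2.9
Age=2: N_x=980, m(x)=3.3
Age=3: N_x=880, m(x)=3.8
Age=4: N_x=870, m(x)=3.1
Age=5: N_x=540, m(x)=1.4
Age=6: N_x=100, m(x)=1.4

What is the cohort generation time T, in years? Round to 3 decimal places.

lx = nx/n0 = nx/1000: 1, 0.99, 0.98, 0.88, 0.87, 0.54, 0.1
lx·mx: 0, 2.871, 3.234, 3.344, 2.697, 0.756, 0.14 → R0 = 13.042
x·lx·mx: 0, 2.871, 6.468, 10.032, 10.788, 3.78, 0.84 → Σ = 34.779
T = 34.779 / 13.042 = 2.666692… → 2.667

2.667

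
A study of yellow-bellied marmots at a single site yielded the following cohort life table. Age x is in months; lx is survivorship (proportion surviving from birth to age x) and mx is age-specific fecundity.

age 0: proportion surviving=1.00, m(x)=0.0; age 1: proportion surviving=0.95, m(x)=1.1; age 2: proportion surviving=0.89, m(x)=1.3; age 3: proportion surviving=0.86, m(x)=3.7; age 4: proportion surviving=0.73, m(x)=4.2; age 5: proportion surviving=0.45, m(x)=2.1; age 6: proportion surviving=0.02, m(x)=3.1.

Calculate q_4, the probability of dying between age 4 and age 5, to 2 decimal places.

q_4 = (l_4 − l_5) / l_4 = (0.73 − 0.45) / 0.73
     = 0.28 / 0.73 = 0.383562… → 0.38

0.38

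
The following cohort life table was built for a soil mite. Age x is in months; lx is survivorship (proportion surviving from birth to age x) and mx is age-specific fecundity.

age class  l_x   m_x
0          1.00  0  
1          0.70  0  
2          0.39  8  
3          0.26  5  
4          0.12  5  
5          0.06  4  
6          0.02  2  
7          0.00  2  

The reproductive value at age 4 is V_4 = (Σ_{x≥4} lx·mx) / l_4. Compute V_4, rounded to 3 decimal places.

lx·mx for x ≥ 4: 0.6, 0.24, 0.04, 0 → sum = 0.88
V_4 = 0.88 / l_4 = 0.88 / 0.12 = 7.333333… → 7.333

7.333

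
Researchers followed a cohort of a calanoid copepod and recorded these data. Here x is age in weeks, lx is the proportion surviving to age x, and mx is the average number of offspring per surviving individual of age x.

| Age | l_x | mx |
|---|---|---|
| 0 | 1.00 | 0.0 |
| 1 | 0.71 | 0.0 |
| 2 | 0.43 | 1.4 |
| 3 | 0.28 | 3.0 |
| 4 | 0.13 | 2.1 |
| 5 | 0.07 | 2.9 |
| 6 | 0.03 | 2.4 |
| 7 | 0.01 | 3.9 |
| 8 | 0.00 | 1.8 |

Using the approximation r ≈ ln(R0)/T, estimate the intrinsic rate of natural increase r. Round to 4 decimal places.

0.2196

R0 = Σ lx·mx = 0 + 0 + 0.602 + 0.84 + 0.273 + 0.203 + 0.072 + 0.039 + 0 = 2.029
Σ x·lx·mx = 6.536; T = 6.536/2.029 = 3.22129…
r ≈ ln(R0)/T = ln(2.029)/3.22129… = 0.219646… → 0.2196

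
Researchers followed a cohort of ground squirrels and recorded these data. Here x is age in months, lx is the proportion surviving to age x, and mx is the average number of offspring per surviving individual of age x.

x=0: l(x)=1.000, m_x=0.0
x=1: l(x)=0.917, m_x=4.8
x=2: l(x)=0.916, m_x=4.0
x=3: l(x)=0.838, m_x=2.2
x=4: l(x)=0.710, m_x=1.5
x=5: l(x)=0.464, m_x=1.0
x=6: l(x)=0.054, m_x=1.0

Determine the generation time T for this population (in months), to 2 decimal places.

lx·mx: 0, 4.4016, 3.664, 1.8436, 1.065, 0.464, 0.054 → R0 = 11.4922
x·lx·mx: 0, 4.4016, 7.328, 5.5308, 4.26, 2.32, 0.324 → Σ = 24.1644
T = 24.1644 / 11.4922 = 2.102678… → 2.10

2.10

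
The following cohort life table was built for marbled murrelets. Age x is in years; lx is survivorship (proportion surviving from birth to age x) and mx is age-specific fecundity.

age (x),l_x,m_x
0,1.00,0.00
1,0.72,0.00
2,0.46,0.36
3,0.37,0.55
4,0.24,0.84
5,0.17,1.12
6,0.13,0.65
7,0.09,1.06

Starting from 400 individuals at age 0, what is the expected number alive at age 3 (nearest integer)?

Expected survivors = N0 · l_3 = 400 × 0.37 = 148 → 148

148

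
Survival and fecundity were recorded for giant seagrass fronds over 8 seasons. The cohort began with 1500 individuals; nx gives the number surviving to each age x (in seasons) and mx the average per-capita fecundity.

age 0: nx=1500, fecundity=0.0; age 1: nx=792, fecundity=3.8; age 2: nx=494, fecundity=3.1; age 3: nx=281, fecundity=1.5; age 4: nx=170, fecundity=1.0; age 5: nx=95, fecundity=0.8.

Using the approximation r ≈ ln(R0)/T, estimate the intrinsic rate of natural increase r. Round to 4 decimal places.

0.7722

lx = nx/n0 = nx/1500: 1, 0.528, 0.32933…, 0.18733…, 0.11333…, 0.06333…
R0 = Σ lx·mx = 0 + 2.0064 + 1.02093… + 0.281… + 0.11333… + 0.05067… = 3.472333…
Σ x·lx·mx = 5.597933…; T = 5.597933…/3.472333… = 1.61215…
r ≈ ln(R0)/T = ln(3.472333…)/1.61215… = 0.772152… → 0.7722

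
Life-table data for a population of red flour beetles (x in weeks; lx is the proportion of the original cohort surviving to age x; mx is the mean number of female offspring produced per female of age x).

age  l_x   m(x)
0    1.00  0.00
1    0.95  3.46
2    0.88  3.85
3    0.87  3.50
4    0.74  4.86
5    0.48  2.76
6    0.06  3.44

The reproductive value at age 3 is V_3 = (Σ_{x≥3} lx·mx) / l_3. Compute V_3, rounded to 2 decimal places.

lx·mx for x ≥ 3: 3.045, 3.5964, 1.3248, 0.2064 → sum = 8.1726
V_3 = 8.1726 / l_3 = 8.1726 / 0.87 = 9.393793… → 9.39

9.39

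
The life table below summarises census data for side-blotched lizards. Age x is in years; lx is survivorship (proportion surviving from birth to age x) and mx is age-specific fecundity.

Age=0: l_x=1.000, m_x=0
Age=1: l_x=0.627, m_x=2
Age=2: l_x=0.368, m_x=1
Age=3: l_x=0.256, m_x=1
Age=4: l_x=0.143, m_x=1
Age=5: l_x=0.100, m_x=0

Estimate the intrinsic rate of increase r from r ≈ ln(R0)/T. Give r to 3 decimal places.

0.427

R0 = Σ lx·mx = 0 + 1.254 + 0.368 + 0.256 + 0.143 + 0 = 2.021
Σ x·lx·mx = 3.33; T = 3.33/2.021 = 1.6477…
r ≈ ln(R0)/T = ln(2.021)/1.6477… = 0.42702… → 0.427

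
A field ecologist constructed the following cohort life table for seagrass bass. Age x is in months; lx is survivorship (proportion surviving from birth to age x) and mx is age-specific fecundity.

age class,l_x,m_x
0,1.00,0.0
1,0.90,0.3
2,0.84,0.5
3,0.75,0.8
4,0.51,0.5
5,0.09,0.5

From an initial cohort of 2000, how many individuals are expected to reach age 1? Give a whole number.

Expected survivors = N0 · l_1 = 2000 × 0.90 = 1800 → 1800

1800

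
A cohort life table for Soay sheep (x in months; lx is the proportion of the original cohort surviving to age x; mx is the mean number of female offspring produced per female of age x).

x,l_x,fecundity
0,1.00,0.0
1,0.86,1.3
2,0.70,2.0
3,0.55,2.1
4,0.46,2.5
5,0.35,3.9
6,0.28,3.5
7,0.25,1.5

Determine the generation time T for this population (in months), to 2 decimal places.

3.62

lx·mx: 0, 1.118, 1.4, 1.155, 1.15, 1.365, 0.98, 0.375 → R0 = 7.543
x·lx·mx: 0, 1.118, 2.8, 3.465, 4.6, 6.825, 5.88, 2.625 → Σ = 27.313
T = 27.313 / 7.543 = 3.620973… → 3.62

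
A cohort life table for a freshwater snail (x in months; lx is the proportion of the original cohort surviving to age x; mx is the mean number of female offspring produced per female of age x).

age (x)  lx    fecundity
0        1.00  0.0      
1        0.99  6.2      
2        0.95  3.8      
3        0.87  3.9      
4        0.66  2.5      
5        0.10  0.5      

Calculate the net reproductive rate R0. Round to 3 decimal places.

14.841

lx·mx by age: 0, 6.138, 3.61, 3.393, 1.65, 0.05
R0 = Σ lx·mx = 14.841 → 14.841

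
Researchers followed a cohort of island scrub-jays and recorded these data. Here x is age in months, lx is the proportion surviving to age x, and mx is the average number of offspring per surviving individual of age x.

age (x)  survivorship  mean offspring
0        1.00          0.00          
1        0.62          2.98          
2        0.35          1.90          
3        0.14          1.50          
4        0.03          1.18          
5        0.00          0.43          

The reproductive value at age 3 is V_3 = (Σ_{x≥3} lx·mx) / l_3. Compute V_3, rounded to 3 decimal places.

lx·mx for x ≥ 3: 0.21, 0.0354, 0 → sum = 0.2454
V_3 = 0.2454 / l_3 = 0.2454 / 0.14 = 1.752857… → 1.753

1.753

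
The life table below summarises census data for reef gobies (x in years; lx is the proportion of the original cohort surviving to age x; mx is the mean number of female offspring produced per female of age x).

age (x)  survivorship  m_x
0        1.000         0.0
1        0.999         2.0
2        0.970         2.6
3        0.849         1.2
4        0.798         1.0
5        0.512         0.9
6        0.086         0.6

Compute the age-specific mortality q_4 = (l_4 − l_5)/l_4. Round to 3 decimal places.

0.358

q_4 = (l_4 − l_5) / l_4 = (0.798 − 0.512) / 0.798
     = 0.286 / 0.798 = 0.358396… → 0.358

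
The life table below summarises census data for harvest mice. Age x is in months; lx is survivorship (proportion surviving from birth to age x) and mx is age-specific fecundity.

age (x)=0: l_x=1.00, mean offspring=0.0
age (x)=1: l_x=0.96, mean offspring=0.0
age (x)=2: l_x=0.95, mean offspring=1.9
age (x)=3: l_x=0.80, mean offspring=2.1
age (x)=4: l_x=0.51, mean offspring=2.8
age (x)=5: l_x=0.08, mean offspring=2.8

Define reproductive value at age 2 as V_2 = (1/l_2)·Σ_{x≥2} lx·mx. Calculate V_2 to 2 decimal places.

5.41

lx·mx for x ≥ 2: 1.805, 1.68, 1.428, 0.224 → sum = 5.137
V_2 = 5.137 / l_2 = 5.137 / 0.95 = 5.407368… → 5.41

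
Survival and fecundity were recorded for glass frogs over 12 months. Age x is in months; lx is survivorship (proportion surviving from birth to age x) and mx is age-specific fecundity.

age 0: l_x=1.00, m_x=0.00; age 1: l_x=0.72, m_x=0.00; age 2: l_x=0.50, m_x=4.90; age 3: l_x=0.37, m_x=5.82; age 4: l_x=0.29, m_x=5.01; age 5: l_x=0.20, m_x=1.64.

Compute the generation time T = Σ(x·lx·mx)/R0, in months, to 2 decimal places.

lx·mx: 0, 0, 2.45, 2.1534, 1.4529, 0.328 → R0 = 6.3843
x·lx·mx: 0, 0, 4.9, 6.4602, 5.8116, 1.64 → Σ = 18.8118
T = 18.8118 / 6.3843 = 2.946572… → 2.95

2.95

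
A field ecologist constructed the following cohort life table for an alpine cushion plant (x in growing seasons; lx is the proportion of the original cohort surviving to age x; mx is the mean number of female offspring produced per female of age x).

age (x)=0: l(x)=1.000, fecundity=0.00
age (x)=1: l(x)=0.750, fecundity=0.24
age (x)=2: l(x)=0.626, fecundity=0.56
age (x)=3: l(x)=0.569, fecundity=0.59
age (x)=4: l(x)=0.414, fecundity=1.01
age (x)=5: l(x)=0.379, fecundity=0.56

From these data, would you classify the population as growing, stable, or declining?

R0 = Σ lx·mx = 0 + 0.18 + 0.35056 + 0.33571 + 0.41814 + 0.21224 = 1.49665
R0 > 1, so the population is growing.

growing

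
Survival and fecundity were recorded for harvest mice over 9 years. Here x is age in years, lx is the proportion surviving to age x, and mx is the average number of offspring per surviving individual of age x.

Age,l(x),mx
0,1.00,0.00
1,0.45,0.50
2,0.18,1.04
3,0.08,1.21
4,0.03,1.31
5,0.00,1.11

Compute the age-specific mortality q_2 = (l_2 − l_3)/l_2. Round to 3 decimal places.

q_2 = (l_2 − l_3) / l_2 = (0.18 − 0.08) / 0.18
     = 0.1 / 0.18 = 0.555556… → 0.556

0.556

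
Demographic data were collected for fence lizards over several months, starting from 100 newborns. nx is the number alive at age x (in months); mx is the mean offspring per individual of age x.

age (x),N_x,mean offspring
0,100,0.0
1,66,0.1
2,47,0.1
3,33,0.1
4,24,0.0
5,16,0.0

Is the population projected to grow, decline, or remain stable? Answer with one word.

declining

lx = nx/n0 = nx/100: 1, 0.66, 0.47, 0.33, 0.24, 0.16
R0 = Σ lx·mx = 0 + 0.066 + 0.047 + 0.033 + 0 + 0 = 0.146
R0 < 1, so the population is declining.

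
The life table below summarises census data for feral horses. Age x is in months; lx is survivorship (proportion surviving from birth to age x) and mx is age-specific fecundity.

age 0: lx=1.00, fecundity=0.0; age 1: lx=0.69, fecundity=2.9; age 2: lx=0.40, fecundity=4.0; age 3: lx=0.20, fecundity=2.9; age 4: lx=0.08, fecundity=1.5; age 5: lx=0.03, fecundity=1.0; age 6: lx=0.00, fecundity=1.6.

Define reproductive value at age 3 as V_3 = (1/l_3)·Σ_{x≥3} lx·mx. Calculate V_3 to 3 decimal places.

3.650

lx·mx for x ≥ 3: 0.58, 0.12, 0.03, 0 → sum = 0.73
V_3 = 0.73 / l_3 = 0.73 / 0.2 = 3.65 → 3.650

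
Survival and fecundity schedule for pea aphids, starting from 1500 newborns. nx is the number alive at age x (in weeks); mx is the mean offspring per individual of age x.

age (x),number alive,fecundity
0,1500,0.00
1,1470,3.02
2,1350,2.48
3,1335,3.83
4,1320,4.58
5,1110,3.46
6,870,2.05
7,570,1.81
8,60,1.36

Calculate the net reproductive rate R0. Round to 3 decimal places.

lx = nx/n0 = nx/1500: 1, 0.98, 0.9, 0.89, 0.88, 0.74, 0.58, 0.38, 0.04
lx·mx by age: 0, 2.9596, 2.232, 3.4087, 4.0304, 2.5604, 1.189, 0.6878, 0.0544
R0 = Σ lx·mx = 17.1223 → 17.122

17.122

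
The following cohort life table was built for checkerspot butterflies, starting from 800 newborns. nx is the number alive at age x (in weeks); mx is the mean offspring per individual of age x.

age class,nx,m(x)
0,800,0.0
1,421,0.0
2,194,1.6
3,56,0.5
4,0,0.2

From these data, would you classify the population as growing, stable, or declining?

declining

lx = nx/n0 = nx/800: 1, 0.52625, 0.2425, 0.07, 0
R0 = Σ lx·mx = 0 + 0 + 0.388 + 0.035 + 0 = 0.423
R0 < 1, so the population is declining.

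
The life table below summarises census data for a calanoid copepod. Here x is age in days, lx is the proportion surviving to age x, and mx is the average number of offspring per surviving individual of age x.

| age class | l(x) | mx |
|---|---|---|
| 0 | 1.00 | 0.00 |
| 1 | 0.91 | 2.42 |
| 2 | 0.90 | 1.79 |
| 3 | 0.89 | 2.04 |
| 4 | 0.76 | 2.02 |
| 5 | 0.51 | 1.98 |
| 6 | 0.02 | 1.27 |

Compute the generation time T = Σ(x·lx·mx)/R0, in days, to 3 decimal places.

2.709

lx·mx: 0, 2.2022, 1.611, 1.8156, 1.5352, 1.0098, 0.0254 → R0 = 8.1992
x·lx·mx: 0, 2.2022, 3.222, 5.4468, 6.1408, 5.049, 0.1524 → Σ = 22.2132
T = 22.2132 / 8.1992 = 2.709191… → 2.709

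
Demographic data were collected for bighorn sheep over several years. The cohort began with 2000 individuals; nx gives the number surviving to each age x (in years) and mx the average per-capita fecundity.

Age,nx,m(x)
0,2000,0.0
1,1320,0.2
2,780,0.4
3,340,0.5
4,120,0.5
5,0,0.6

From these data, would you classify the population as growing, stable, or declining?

declining

lx = nx/n0 = nx/2000: 1, 0.66, 0.39, 0.17, 0.06, 0
R0 = Σ lx·mx = 0 + 0.132 + 0.156 + 0.085 + 0.03 + 0 = 0.403
R0 < 1, so the population is declining.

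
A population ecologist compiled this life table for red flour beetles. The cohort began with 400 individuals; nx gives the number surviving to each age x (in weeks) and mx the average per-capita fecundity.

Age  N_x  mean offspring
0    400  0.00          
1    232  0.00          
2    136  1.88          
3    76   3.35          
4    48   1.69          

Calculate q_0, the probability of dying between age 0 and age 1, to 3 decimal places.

0.420

lx = nx/n0 = nx/400: 1, 0.58, 0.34, 0.19, 0.12
q_0 = (l_0 − l_1) / l_0 = (1 − 0.58) / 1
     = 0.42 / 1 = 0.42 → 0.420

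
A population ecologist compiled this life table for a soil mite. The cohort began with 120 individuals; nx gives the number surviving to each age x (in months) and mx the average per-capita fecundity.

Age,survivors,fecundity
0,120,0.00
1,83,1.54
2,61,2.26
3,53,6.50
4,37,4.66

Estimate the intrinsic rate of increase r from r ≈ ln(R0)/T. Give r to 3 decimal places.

0.690

lx = nx/n0 = nx/120: 1, 0.69167…, 0.50833…, 0.44167…, 0.30833…
R0 = Σ lx·mx = 0 + 1.06517… + 1.14883… + 2.87083… + 1.43683… = 6.521667…
Σ x·lx·mx = 17.722667…; T = 17.722667…/6.521667… = 2.71751…
r ≈ ln(R0)/T = ln(6.521667…)/2.71751… = 0.69002… → 0.690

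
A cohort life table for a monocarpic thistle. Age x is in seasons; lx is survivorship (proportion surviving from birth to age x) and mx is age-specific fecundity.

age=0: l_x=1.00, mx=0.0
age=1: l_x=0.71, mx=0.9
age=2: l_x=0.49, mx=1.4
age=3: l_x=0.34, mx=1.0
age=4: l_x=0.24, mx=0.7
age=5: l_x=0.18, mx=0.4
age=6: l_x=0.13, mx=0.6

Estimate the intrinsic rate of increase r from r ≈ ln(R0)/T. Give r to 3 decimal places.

0.300

R0 = Σ lx·mx = 0 + 0.639 + 0.686 + 0.34 + 0.168 + 0.072 + 0.078 = 1.983
Σ x·lx·mx = 4.531; T = 4.531/1.983 = 2.28492…
r ≈ ln(R0)/T = ln(1.983)/2.28492… = 0.29962… → 0.300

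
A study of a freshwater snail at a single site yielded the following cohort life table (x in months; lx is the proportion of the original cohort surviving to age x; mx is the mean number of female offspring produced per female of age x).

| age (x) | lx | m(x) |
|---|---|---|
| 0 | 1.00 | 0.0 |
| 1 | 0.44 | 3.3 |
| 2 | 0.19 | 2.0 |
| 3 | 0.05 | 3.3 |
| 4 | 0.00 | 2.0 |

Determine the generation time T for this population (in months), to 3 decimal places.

1.356

lx·mx: 0, 1.452, 0.38, 0.165, 0 → R0 = 1.997
x·lx·mx: 0, 1.452, 0.76, 0.495, 0 → Σ = 2.707
T = 2.707 / 1.997 = 1.355533… → 1.356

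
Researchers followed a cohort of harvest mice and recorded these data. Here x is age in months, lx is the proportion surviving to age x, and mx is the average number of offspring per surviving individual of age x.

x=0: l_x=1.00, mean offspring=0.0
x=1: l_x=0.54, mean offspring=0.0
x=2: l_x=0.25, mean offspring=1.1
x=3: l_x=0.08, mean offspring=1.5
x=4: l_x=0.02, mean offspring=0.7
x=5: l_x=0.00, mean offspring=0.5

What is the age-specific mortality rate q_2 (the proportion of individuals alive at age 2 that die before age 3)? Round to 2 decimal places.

0.68

q_2 = (l_2 − l_3) / l_2 = (0.25 − 0.08) / 0.25
     = 0.17 / 0.25 = 0.68 → 0.68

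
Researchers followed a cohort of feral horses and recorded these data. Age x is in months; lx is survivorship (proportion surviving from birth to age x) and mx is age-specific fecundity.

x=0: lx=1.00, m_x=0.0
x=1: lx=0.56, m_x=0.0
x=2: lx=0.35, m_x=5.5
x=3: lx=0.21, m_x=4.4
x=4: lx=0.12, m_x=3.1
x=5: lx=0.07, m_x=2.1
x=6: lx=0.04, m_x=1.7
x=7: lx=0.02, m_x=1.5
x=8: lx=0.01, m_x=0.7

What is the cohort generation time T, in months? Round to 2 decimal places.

lx·mx: 0, 0, 1.925, 0.924, 0.372, 0.147, 0.068, 0.03, 0.007 → R0 = 3.473
x·lx·mx: 0, 0, 3.85, 2.772, 1.488, 0.735, 0.408, 0.21, 0.056 → Σ = 9.519
T = 9.519 / 3.473 = 2.740858… → 2.74

2.74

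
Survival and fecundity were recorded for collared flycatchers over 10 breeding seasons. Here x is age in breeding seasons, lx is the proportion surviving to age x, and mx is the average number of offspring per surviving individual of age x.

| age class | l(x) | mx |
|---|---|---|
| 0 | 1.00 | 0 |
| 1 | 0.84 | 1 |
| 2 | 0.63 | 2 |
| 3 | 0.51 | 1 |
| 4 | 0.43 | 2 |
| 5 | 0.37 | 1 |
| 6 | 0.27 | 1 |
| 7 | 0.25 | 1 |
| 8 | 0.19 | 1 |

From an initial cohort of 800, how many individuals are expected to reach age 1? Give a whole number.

Expected survivors = N0 · l_1 = 800 × 0.84 = 672 → 672

672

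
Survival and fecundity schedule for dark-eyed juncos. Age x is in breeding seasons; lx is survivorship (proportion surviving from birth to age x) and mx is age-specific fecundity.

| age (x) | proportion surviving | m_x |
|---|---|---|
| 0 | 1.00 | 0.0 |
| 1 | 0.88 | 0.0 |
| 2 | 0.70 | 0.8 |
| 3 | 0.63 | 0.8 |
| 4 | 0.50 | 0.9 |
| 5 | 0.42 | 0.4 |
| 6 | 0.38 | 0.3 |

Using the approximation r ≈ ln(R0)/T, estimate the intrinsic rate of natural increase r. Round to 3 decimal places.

R0 = Σ lx·mx = 0 + 0 + 0.56 + 0.504 + 0.45 + 0.168 + 0.114 = 1.796
Σ x·lx·mx = 5.956; T = 5.956/1.796 = 3.31626…
r ≈ ln(R0)/T = ln(1.796)/3.31626… = 0.17657… → 0.177

0.177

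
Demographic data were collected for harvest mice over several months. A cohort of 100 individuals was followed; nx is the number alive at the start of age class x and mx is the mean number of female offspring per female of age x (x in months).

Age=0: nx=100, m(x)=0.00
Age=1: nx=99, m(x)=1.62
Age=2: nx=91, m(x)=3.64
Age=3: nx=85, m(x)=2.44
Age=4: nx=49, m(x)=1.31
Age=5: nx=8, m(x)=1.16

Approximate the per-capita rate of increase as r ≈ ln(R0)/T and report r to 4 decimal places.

0.9034

lx = nx/n0 = nx/100: 1, 0.99, 0.91, 0.85, 0.49, 0.08
R0 = Σ lx·mx = 0 + 1.6038 + 3.3124 + 2.074 + 0.6419 + 0.0928 = 7.7249
Σ x·lx·mx = 17.4822; T = 17.4822/7.7249 = 2.2631…
r ≈ ln(R0)/T = ln(7.7249)/2.2631… = 0.903385… → 0.9034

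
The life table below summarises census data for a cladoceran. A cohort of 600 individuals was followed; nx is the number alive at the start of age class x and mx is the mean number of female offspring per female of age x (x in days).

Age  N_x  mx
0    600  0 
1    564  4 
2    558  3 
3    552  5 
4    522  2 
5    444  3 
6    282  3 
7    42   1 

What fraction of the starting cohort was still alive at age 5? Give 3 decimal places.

0.740

l_5 = n_5/n_0 = 444/600 = 0.74 → 0.740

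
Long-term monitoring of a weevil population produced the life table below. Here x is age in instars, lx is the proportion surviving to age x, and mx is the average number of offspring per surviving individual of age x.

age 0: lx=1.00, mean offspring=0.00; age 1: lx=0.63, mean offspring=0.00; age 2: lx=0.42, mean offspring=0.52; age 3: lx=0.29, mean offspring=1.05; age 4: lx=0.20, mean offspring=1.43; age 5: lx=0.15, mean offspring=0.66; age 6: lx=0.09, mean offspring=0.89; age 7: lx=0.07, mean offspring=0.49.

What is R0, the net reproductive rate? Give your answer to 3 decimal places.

1.022

lx·mx by age: 0, 0, 0.2184, 0.3045, 0.286, 0.099, 0.0801, 0.0343
R0 = Σ lx·mx = 1.0223 → 1.022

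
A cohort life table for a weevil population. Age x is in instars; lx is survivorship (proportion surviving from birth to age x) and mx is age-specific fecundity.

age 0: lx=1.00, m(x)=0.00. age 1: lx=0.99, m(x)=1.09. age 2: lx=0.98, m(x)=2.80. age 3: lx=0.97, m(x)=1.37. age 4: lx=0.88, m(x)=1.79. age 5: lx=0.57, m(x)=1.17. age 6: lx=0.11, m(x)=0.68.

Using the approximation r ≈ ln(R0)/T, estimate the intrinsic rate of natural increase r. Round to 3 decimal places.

R0 = Σ lx·mx = 0 + 1.0791 + 2.744 + 1.3289 + 1.5752 + 0.6669 + 0.0748 = 7.4689
Σ x·lx·mx = 20.6379; T = 20.6379/7.4689 = 2.76318…
r ≈ ln(R0)/T = ln(7.4689)/2.76318… = 0.72769… → 0.728

0.728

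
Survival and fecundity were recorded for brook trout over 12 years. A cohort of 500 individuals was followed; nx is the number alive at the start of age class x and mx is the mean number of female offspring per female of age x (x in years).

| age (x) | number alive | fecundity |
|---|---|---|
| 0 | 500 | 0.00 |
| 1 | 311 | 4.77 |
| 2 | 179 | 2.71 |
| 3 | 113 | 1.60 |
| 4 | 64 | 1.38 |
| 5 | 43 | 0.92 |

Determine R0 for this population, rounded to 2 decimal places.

4.55

lx = nx/n0 = nx/500: 1, 0.622, 0.358, 0.226, 0.128, 0.086
lx·mx by age: 0, 2.96694, 0.97018, 0.3616, 0.17664, 0.07912
R0 = Σ lx·mx = 4.55448 → 4.55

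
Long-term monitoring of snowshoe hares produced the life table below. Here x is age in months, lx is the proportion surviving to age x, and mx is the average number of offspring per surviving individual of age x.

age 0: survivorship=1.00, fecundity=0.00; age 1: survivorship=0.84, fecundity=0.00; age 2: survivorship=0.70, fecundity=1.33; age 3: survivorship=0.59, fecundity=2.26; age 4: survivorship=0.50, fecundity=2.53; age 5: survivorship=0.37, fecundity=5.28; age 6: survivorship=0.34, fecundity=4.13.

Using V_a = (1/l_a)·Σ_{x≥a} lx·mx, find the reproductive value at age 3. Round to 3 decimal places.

lx·mx for x ≥ 3: 1.3334, 1.265, 1.9536, 1.4042 → sum = 5.9562
V_3 = 5.9562 / l_3 = 5.9562 / 0.59 = 10.095254… → 10.095

10.095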